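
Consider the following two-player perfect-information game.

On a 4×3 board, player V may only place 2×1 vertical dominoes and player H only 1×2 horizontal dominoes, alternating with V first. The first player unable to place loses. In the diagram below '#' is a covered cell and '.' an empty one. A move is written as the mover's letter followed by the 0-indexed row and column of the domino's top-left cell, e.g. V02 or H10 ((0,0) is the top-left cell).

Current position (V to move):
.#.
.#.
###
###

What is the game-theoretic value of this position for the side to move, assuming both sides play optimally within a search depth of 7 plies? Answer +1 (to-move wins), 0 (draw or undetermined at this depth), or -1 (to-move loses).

value(.#./.#./###/###, V) = +1

p1 V@[.#./.#./###/###]: V00[##./##./###/###]+1* V02[.##/.##/###/###]+1
p2 H@[##./##./###/###] terminal -1; root [.#./.#./###/###] d7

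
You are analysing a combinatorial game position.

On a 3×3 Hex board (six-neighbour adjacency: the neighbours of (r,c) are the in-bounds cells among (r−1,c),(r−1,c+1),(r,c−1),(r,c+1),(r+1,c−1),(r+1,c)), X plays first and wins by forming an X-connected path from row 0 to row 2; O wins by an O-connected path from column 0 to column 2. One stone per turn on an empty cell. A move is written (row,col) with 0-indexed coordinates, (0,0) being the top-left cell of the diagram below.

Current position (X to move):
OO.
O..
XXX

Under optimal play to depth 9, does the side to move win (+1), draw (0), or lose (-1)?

value(OO./O../XXX, X) = +1

[OO./O../XXX] X move#1: (0,2):+1/OOX/O../XXX*, (1,1):-1/OO./OX./XXX, (1,2):-1/OO./O.X/XXX
[OOX/O../XXX] O move#2: (1,1):-1/OOX/OO./XXX*, (1,2):-1/OOX/O.O/XXX
[OOX/OO./XXX] X move#3: (1,2):+1/OOX/OOX/XXX*
[OOX/OOX/XXX] end (terminal -1, O#4); searched OO./O../XXX to 9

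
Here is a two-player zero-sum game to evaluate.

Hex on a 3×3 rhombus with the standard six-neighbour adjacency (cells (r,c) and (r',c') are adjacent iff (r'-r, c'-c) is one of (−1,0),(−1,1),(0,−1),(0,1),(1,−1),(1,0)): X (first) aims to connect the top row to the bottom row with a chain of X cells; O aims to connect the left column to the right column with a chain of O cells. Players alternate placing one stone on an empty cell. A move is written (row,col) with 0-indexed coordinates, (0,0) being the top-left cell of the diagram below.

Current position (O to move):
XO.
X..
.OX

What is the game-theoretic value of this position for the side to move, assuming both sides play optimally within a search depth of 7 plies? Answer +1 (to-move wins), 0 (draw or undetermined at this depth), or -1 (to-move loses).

p1 O@[XO./X../.OX]: (0,2)[XOO/X../.OX]-1* (1,1)[XO./XO./.OX]-1 (1,2)[XO./X.O/.OX]-1 (2,0)[XO./X../OOX]-1
p2 X@[XOO/X../.OX]: (1,1)[XOO/XX./.OX]+1* (1,2)[XOO/X.X/.OX]+1 (2,0)[XOO/X../XOX]+1
p3 O@[XOO/XX./.OX]: (1,2)[XOO/XXO/.OX]-1* (2,0)[XOO/XX./OOX]-1
p4 X@[XOO/XXO/.OX]: (2,0)[XOO/XXO/XOX]+1*
p5 O@[XOO/XXO/XOX] terminal -1; root [XO./X../.OX] d7

value(XO./X../.OX, O) = -1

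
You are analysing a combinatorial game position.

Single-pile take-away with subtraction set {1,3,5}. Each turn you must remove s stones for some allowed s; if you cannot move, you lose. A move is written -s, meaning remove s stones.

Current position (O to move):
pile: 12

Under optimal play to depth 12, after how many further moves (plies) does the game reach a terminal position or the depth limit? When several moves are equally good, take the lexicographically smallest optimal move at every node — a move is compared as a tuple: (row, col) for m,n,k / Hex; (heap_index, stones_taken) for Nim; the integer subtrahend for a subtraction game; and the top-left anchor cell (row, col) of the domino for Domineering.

PV length from [12]: 12 plies

ply 1, O at 12 | -1=-1→11*; -3=-1→9; -5=-1→7
ply 2, X at 11 | -1=+1→10*; -3=+1→8; -5=+1→6
ply 3, O at 10 | -1=-1→9*; -3=-1→7; -5=-1→5
ply 4, X at 9 | -1=+1→8*; -3=+1→6; -5=+1→4
ply 5, O at 8 | -1=-1→7*; -3=-1→5; -5=-1→3
ply 6, X at 7 | -1=+1→6*; -3=+1→4; -5=+1→2
ply 7, O at 6 | -1=-1→5*; -3=-1→3; -5=-1→1
ply 8, X at 5 | -1=+1→4*; -3=+1→2; -5=+1→0
ply 9, O at 4 | -1=-1→3*; -3=-1→1
ply 10, X at 3 | -1=+1→2*; -3=+1→0
ply 11, O at 2 | -1=-1→1*
ply 12, X at 1 | -1=+1→0*
ply 13: 0 is terminal -1 (O); from 12 depth 12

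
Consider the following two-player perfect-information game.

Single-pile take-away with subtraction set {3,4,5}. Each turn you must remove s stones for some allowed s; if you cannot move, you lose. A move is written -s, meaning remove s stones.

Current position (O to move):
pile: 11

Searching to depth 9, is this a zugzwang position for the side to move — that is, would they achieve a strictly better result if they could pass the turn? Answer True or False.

zugzwang(11, O) = False

[11] O move#1: -3:+1/8*, -4:-1/7, -5:-1/6
[8] X move#2: -3:-1/5*, -4:-1/4, -5:-1/3
[5] O move#3: -3:+1/2*, -4:+1/1, -5:+1/0
[2] end (terminal -1, X#4); searched 11 to 9
pass branch (X moves first from the same position):
  | [11] X move#1: -3:+1/8*, -4:-1/7, -5:-1/6
  | [8] O move#2: -3:-1/5*, -4:-1/4, -5:-1/3
  | [5] X move#3: -3:+1/2*, -4:+1/1, -5:+1/0
  | [2] end (terminal -1, O#4); searched 11 to 9
O moving scores +1; O passing scores -1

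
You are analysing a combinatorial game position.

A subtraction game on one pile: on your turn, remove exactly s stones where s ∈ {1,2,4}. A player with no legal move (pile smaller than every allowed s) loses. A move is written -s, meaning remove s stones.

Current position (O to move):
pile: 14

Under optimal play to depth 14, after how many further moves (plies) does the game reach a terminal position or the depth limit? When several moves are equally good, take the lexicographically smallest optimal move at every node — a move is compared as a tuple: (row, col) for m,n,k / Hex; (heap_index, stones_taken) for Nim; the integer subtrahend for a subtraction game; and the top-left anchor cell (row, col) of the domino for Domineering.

p1 O@[14]: -1[13]-1 -2[12]+1* -4[10]-1
p2 X@[12]: -1[11]-1* -2[10]-1 -4[8]-1
p3 O@[11]: -1[10]-1 -2[9]+1* -4[7]-1
p4 X@[9]: -1[8]-1* -2[7]-1 -4[5]-1
p5 O@[8]: -1[7]-1 -2[6]+1* -4[4]-1
p6 X@[6]: -1[5]-1* -2[4]-1 -4[2]-1
p7 O@[5]: -1[4]-1 -2[3]+1* -4[1]-1
p8 X@[3]: -1[2]-1* -2[1]-1
p9 O@[2]: -1[1]-1 -2[0]+1*
p10 X@[0] terminal -1; root [14] d14

PV length from [14]: 9 plies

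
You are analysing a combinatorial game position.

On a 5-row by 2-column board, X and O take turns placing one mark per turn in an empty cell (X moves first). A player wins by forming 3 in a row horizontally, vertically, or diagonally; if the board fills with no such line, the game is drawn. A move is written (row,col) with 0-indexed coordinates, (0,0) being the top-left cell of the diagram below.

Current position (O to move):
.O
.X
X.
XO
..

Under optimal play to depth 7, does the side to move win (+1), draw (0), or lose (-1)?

p1 O@[.O/.X/X./XO/..]: (0,0)[OO/.X/X./XO/..]-1* (1,0)[.O/OX/X./XO/..]-1 (2,1)[.O/.X/XO/XO/..]-1 (4,0)[.O/.X/X./XO/O.]-1 (4,1)[.O/.X/X./XO/.O]-1
p2 X@[OO/.X/X./XO/..]: (1,0)[OO/XX/X./XO/..]+1* (2,1)[OO/.X/XX/XO/..]+1 (4,0)[OO/.X/X./XO/X.]+1 (4,1)[OO/.X/X./XO/.X]+1
p3 O@[OO/XX/X./XO/..] terminal -1; root [.O/.X/X./XO/..] d7

value(.O/.X/X./XO/.., O) = -1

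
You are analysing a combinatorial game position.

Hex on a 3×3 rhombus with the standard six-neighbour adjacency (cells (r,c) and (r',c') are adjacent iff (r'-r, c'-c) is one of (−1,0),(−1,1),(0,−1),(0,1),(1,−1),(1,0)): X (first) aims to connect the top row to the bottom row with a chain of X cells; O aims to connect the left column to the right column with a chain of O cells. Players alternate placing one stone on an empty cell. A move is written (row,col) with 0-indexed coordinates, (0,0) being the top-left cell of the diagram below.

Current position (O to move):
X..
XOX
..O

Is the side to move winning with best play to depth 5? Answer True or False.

O winning at [X../XOX/..O]: True

[X../XOX/..O] O move#1: (0,1):-1/XO./XOX/..O, (0,2):-1/X.O/XOX/..O, (2,0):+1/X../XOX/O.O*, (2,1):-1/X../XOX/.OO
[X../XOX/O.O] X move#2: (0,1):-1/XX./XOX/O.O*, (0,2):-1/X.X/XOX/O.O, (2,1):-1/X../XOX/OXO
[XX./XOX/O.O] O move#3: (0,2):+1/XXO/XOX/O.O*, (2,1):+1/XX./XOX/OOO
[XXO/XOX/O.O] end (terminal -1, X#4); searched X../XOX/..O to 5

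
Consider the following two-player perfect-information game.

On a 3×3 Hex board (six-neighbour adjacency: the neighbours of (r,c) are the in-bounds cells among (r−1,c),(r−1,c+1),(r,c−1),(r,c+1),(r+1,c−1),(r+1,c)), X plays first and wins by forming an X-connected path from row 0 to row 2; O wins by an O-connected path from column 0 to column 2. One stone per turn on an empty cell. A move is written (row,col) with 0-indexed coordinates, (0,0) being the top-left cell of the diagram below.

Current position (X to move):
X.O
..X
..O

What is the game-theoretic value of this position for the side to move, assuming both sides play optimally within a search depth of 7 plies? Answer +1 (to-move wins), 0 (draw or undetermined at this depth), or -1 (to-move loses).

ply 1, X at X.O/..X/..O | (0,1)=-1→XXO/..X/..O; (1,0)=-1→X.O/X.X/..O; (1,1)=+1→X.O/.XX/..O*; (2,0)=-1→X.O/..X/X.O; (2,1)=-1→X.O/..X/.XO
ply 2, O at X.O/.XX/..O | (0,1)=-1→XOO/.XX/..O*; (1,0)=-1→X.O/OXX/..O; (2,0)=-1→X.O/.XX/O.O; (2,1)=-1→X.O/.XX/.OO
ply 3, X at XOO/.XX/..O | (1,0)=+1→XOO/XXX/..O*; (2,0)=-1→XOO/.XX/X.O; (2,1)=-1→XOO/.XX/.XO
ply 4, O at XOO/XXX/..O | (2,0)=-1→XOO/XXX/O.O*; (2,1)=-1→XOO/XXX/.OO
ply 5, X at XOO/XXX/O.O | (2,1)=+1→XOO/XXX/OXO*
ply 6: XOO/XXX/OXO is terminal -1 (O); from X.O/..X/..O depth 7

value(X.O/..X/..O, X) = +1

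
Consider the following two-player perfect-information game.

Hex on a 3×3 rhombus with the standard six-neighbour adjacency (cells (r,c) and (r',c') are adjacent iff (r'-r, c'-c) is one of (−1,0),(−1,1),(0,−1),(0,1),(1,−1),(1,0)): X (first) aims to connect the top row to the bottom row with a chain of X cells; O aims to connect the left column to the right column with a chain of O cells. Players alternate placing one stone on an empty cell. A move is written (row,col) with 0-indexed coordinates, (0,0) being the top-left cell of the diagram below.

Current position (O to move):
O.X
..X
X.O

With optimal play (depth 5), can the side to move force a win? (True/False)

[O.X/..X/X.O] O move#1: (0,1):-1/OOX/..X/X.O*, (1,0):-1/O.X/O.X/X.O, (1,1):-1/O.X/.OX/X.O, (2,1):-1/O.X/..X/XOO
[OOX/..X/X.O] X move#2: (1,0):+1/OOX/X.X/X.O*, (1,1):+1/OOX/.XX/X.O, (2,1):+1/OOX/..X/XXO
[OOX/X.X/X.O] O move#3: (1,1):-1/OOX/XOX/X.O*, (2,1):-1/OOX/X.X/XOO
[OOX/XOX/X.O] X move#4: (2,1):+1/OOX/XOX/XXO*
[OOX/XOX/XXO] end (terminal -1, O#5); searched O.X/..X/X.O to 5

O winning at [O.X/..X/X.O]: False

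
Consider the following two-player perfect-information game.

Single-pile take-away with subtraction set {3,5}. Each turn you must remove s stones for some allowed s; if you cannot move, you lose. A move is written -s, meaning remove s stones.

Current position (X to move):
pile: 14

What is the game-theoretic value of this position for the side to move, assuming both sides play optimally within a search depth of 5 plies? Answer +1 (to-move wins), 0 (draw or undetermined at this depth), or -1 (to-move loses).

value(14, X) = +1

[14] X move#1: -3:-1/11, -5:+1/9*
[9] O move#2: -3:-1/6*, -5:-1/4
[6] X move#3: -3:-1/3, -5:+1/1*
[1] end (terminal -1, O#4); searched 14 to 5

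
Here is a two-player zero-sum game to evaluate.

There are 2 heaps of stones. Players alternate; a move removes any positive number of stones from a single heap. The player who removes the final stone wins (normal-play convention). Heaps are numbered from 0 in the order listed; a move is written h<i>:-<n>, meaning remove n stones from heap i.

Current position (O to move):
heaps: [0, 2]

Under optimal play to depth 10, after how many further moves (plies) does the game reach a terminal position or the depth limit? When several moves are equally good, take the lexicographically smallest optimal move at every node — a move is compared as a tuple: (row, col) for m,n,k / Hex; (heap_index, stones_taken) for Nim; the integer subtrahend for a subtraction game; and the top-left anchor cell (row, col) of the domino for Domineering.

p1 O@[(0,2)]: h1:-1[(0,1)]-1 h1:-2[(0,0)]+1*
p2 X@[(0,0)] terminal -1; root [(0,2)] d10

PV length from [(0,2)]: 1 ply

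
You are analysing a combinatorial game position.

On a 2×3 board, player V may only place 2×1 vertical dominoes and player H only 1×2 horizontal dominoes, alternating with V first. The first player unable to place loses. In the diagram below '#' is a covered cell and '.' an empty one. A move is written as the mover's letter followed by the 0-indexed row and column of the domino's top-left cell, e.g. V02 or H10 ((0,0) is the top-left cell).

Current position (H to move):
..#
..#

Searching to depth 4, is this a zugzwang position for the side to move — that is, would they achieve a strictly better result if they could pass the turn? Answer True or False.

zugzwang(..#/..#, H) = False

ply 1, H at ..#/..# | H00=+1→###/..#*; H10=+1→..#/###
ply 2: ###/..# is terminal -1 (V); from ..#/..# depth 4
suppose H passes — search the same position with V to move:
pass> ply 1, V at ..#/..# | V00=+1→#.#/#.#*; V01=+1→.##/.##
pass> ply 2: #.#/#.# is terminal -1 (H); from ..#/..# depth 4
for H: play +1, pass -1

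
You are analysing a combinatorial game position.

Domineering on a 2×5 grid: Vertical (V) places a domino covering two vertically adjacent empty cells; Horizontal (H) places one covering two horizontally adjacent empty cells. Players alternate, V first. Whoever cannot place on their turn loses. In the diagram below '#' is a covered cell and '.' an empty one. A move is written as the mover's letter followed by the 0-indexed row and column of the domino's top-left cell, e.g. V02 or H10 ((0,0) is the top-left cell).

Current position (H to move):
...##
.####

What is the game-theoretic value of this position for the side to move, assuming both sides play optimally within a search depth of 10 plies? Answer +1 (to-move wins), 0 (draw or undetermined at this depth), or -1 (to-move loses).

ply 1, H at ...##/.#### | H00=+1→##.##/.####*; H01=-1→.####/.####
ply 2: ##.##/.#### is terminal -1 (V); from ...##/.#### depth 10

value(...##/.####, H) = +1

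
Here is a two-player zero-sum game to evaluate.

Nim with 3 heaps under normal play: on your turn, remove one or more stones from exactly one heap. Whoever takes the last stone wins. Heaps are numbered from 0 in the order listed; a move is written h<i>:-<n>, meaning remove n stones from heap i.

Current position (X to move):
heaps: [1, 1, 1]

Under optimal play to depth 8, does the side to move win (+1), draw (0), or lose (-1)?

value((1,1,1), X) = +1

p1 X@[(1,1,1)]: h0:-1[(0,1,1)]+1* h1:-1[(1,0,1)]+1 h2:-1[(1,1,0)]+1
p2 O@[(0,1,1)]: h1:-1[(0,0,1)]-1* h2:-1[(0,1,0)]-1
p3 X@[(0,0,1)]: h2:-1[(0,0,0)]+1*
p4 O@[(0,0,0)] terminal -1; root [(1,1,1)] d8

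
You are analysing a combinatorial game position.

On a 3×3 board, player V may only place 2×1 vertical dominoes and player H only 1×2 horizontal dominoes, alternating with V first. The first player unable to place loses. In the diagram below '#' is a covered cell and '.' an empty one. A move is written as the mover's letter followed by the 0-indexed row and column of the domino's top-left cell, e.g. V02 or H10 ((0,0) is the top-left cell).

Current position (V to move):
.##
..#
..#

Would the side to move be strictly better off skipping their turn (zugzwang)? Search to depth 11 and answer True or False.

p1 V@[.##/..#/..#]: V00[###/#.#/..#]-1 V10[.##/#.#/#.#]+1* V11[.##/.##/.##]+1
p2 H@[.##/#.#/#.#] terminal -1; root [.##/..#/..#] d11
if V skipped the turn, H would face:
~ p1 H@[.##/..#/..#]: H10[.##/###/..#]+1* H20[.##/..#/###]-1
~ p2 V@[.##/###/..#] terminal -1; root [.##/..#/..#] d11
compare (V): move=+1 vs pass=-1

zugzwang(.##/..#/..#, V) = False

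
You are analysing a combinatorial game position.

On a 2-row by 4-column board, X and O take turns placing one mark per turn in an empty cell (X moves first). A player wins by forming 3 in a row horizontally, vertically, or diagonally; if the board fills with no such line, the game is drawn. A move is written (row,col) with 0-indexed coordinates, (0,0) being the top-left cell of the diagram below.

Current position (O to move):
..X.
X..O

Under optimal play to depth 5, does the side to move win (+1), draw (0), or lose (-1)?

ply 1, O at ..X./X..O | (0,0)=+0→O.X./X..O*; (0,1)=+0→.OX./X..O; (0,3)=+0→..XO/X..O; (1,1)=+0→..X./XO.O; (1,2)=+0→..X./X.OO
ply 2, X at O.X./X..O | (0,1)=+0→OXX./X..O*; (0,3)=+0→O.XX/X..O; (1,1)=+0→O.X./XX.O; (1,2)=+0→O.X./X.XO
ply 3, O at OXX./X..O | (0,3)=+0→OXXO/X..O*; (1,1)=-1→OXX./XO.O; (1,2)=-1→OXX./X.OO
ply 4, X at OXXO/X..O | (1,1)=+0→OXXO/XX.O*; (1,2)=+0→OXXO/X.XO
ply 5, O at OXXO/XX.O | (1,2)=+0→OXXO/XXOO*
ply 6: OXXO/XXOO is terminal +0 (X); from ..X./X..O depth 5

value(..X./X..O, O) = 0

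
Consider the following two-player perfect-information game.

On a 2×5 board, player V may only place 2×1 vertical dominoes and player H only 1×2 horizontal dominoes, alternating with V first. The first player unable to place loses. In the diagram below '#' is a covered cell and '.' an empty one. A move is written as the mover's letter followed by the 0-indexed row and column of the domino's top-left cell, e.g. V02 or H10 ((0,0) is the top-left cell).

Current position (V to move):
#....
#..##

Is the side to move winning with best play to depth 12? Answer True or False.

p1 V@[#..../#..##]: V01[##.../##.##]-1 V02[#.#../#.###]+1*
p2 H@[#.#../#.###]: H03[#.###/#.###]-1*
p3 V@[#.###/#.###]: V01[#####/#####]+1*
p4 H@[#####/#####] terminal -1; root [#..../#..##] d12

V winning at [#..../#..##]: True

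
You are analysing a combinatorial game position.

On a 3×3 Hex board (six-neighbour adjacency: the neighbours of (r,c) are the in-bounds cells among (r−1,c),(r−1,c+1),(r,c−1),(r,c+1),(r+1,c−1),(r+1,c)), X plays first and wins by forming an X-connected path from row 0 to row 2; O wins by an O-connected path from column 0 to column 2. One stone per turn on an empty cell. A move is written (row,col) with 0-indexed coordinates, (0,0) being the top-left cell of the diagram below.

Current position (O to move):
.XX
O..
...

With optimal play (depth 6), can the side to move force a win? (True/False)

O winning at [.XX/O../...]: True

ply 1, O at .XX/O../... | (0,0)=-1→OXX/O../...; (1,1)=-1→.XX/OO./...; (1,2)=-1→.XX/O.O/...; (2,0)=-1→.XX/O../O..; (2,1)=+1→.XX/O../.O.*; (2,2)=-1→.XX/O../..O
ply 2, X at .XX/O../.O. | (0,0)=-1→XXX/O../.O.*; (1,1)=-1→.XX/OX./.O.; (1,2)=-1→.XX/O.X/.O.; (2,0)=-1→.XX/O../XO.; (2,2)=-1→.XX/O../.OX
ply 3, O at XXX/O../.O. | (1,1)=+1→XXX/OO./.O.*; (1,2)=+1→XXX/O.O/.O.; (2,0)=+1→XXX/O../OO.; (2,2)=+1→XXX/O../.OO
ply 4, X at XXX/OO./.O. | (1,2)=-1→XXX/OOX/.O.*; (2,0)=-1→XXX/OO./XO.; (2,2)=-1→XXX/OO./.OX
ply 5, O at XXX/OOX/.O. | (2,0)=-1→XXX/OOX/OO.; (2,2)=+1→XXX/OOX/.OO*
ply 6: XXX/OOX/.OO is terminal -1 (X); from .XX/O../... depth 6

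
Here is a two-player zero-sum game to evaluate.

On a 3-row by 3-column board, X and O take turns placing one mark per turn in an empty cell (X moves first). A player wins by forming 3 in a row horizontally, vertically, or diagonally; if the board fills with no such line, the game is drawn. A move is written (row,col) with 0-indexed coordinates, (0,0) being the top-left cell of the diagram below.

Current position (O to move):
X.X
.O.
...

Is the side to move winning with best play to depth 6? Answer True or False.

O winning at [X.X/.O./...]: False

[X.X/.O./...] O move#1: (0,1):+0/XOX/.O./...*, (1,0):-1/X.X/OO./..., (1,2):-1/X.X/.OO/..., (2,0):-1/X.X/.O./O.., (2,1):-1/X.X/.O./.O., (2,2):-1/X.X/.O./..O
[XOX/.O./...] X move#2: (1,0):-1/XOX/XO./..., (1,2):-1/XOX/.OX/..., (2,0):-1/XOX/.O./X.., (2,1):+0/XOX/.O./.X.*, (2,2):-1/XOX/.O./..X
[XOX/.O./.X.] O move#3: (1,0):+0/XOX/OO./.X.*, (1,2):+0/XOX/.OO/.X., (2,0):+0/XOX/.O./OX., (2,2):+0/XOX/.O./.XO
[XOX/OO./.X.] X move#4: (1,2):+0/XOX/OOX/.X.*, (2,0):-1/XOX/OO./XX., (2,2):-1/XOX/OO./.XX
[XOX/OOX/.X.] O move#5: (2,0):-1/XOX/OOX/OX., (2,2):+0/XOX/OOX/.XO*
[XOX/OOX/.XO] X move#6: (2,0):+0/XOX/OOX/XXO*
[XOX/OOX/XXO] end (terminal +0, O#7); searched X.X/.O./... to 6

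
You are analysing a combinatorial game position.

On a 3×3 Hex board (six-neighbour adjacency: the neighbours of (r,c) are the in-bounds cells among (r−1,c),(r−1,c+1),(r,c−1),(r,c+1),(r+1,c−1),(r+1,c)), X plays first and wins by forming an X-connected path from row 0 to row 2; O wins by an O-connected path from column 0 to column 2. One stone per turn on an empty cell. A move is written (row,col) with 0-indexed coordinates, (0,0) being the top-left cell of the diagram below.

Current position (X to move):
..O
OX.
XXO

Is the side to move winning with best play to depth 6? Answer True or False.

[..O/OX./XXO] X move#1: (0,0):-1/X.O/OX./XXO, (0,1):+1/.XO/OX./XXO*, (1,2):-1/..O/OXX/XXO
[.XO/OX./XXO] end (terminal -1, O#2); searched ..O/OX./XXO to 6

X winning at [..O/OX./XXO]: True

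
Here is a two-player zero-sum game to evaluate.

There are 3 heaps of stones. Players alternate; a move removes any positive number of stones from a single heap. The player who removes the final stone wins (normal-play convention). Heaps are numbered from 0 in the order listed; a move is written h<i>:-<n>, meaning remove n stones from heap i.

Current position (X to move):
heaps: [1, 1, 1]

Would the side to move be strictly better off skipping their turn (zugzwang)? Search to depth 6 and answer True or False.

zugzwang((1,1,1), X) = False

[(1,1,1)] X move#1: h0:-1:+1/(0,1,1)*, h1:-1:+1/(1,0,1), h2:-1:+1/(1,1,0)
[(0,1,1)] O move#2: h1:-1:-1/(0,0,1)*, h2:-1:-1/(0,1,0)
[(0,0,1)] X move#3: h2:-1:+1/(0,0,0)*
[(0,0,0)] end (terminal -1, O#4); searched (1,1,1) to 6
pass branch (O moves first from the same position):
  | [(1,1,1)] O move#1: h0:-1:+1/(0,1,1)*, h1:-1:+1/(1,0,1), h2:-1:+1/(1,1,0)
  | [(0,1,1)] X move#2: h1:-1:-1/(0,0,1)*, h2:-1:-1/(0,1,0)
  | [(0,0,1)] O move#3: h2:-1:+1/(0,0,0)*
  | [(0,0,0)] end (terminal -1, X#4); searched (1,1,1) to 6
X moving scores +1; X passing scores -1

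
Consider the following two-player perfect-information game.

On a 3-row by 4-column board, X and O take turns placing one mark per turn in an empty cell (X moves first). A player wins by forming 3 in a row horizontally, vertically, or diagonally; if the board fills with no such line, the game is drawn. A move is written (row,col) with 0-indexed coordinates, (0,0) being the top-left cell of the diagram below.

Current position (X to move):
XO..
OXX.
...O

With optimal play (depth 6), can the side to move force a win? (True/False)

X winning at [XO../OXX./...O]: True

p1 X@[XO../OXX./...O]: (0,2)[XOX./OXX./...O]+1* (0,3)[XO.X/OXX./...O]+1 (1,3)[XO../OXXX/...O]+1 (2,0)[XO../OXX./X..O]+1 (2,1)[XO../OXX./.X.O]+1 (2,2)[XO../OXX./..XO]+1
p2 O@[XOX./OXX./...O]: (0,3)[XOXO/OXX./...O]-1* (1,3)[XOX./OXXO/...O]-1 (2,0)[XOX./OXX./O..O]-1 (2,1)[XOX./OXX./.O.O]-1 (2,2)[XOX./OXX./..OO]-1
p3 X@[XOXO/OXX./...O]: (1,3)[XOXO/OXXX/...O]+1* (2,0)[XOXO/OXX./X..O]+1 (2,1)[XOXO/OXX./.X.O]-1 (2,2)[XOXO/OXX./..XO]+1
p4 O@[XOXO/OXXX/...O] terminal -1; root [XO../OXX./...O] d6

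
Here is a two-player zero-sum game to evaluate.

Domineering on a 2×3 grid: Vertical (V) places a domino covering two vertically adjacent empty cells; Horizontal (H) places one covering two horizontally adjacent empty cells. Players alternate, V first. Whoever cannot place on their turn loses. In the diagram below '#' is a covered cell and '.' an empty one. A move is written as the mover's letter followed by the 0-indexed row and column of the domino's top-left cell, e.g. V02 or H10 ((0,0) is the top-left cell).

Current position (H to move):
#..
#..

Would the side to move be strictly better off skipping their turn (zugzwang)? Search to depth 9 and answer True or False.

zugzwang(#../#.., H) = False

p1 H@[#../#..]: H01[###/#..]+1* H11[#../###]+1
p2 V@[###/#..] terminal -1; root [#../#..] d9
suppose H passes — search the same position with V to move:
pass> p1 V@[#../#..]: V01[##./##.]+1* V02[#.#/#.#]+1
pass> p2 H@[##./##.] terminal -1; root [#../#..] d9
for H: play +1, pass -1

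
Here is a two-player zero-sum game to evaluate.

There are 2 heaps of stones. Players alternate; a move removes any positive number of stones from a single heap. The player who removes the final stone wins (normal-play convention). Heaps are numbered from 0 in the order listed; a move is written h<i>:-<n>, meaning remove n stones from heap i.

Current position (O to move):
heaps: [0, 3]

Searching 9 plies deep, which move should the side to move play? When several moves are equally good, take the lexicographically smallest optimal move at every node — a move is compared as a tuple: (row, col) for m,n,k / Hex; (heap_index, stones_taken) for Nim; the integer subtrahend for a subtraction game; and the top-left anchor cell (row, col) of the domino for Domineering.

p1 O@[(0,3)]: h1:-1[(0,2)]-1 h1:-2[(0,1)]-1 h1:-3[(0,0)]+1*
p2 X@[(0,0)] terminal -1; root [(0,3)] d9

O's best at [(0,3)]: h1:-3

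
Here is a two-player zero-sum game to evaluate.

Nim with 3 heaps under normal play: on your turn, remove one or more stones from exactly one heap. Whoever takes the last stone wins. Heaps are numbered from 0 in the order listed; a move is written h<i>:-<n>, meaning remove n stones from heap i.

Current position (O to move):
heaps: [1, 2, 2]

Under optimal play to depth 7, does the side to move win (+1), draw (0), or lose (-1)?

p1 O@[(1,2,2)]: h0:-1[(0,2,2)]+1* h1:-1[(1,1,2)]-1 h1:-2[(1,0,2)]-1 h2:-1[(1,2,1)]-1 h2:-2[(1,2,0)]-1
p2 X@[(0,2,2)]: h1:-1[(0,1,2)]-1* h1:-2[(0,0,2)]-1 h2:-1[(0,2,1)]-1 h2:-2[(0,2,0)]-1
p3 O@[(0,1,2)]: h1:-1[(0,0,2)]-1 h2:-1[(0,1,1)]+1* h2:-2[(0,1,0)]-1
p4 X@[(0,1,1)]: h1:-1[(0,0,1)]-1* h2:-1[(0,1,0)]-1
p5 O@[(0,0,1)]: h2:-1[(0,0,0)]+1*
p6 X@[(0,0,0)] terminal -1; root [(1,2,2)] d7

value((1,2,2), O) = +1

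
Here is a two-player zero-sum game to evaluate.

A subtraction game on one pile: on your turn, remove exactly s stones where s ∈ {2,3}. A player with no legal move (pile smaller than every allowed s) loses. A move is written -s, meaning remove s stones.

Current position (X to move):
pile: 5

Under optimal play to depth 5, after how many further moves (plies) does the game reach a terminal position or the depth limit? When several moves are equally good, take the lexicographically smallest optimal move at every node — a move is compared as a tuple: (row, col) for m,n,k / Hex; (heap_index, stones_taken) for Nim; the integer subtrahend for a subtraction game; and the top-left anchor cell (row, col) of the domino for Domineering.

[5] X move#1: -2:-1/3*, -3:-1/2
[3] O move#2: -2:+1/1*, -3:+1/0
[1] end (terminal -1, X#3); searched 5 to 5

PV length from [5]: 2 plies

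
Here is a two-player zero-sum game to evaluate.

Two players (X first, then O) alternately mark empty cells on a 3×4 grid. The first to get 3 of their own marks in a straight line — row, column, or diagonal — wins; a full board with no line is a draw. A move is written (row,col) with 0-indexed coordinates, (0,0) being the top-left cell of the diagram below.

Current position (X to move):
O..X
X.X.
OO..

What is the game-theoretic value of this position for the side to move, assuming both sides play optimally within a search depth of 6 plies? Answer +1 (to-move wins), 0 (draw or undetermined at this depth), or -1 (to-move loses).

value(O..X/X.X./OO.., X) = +1

ply 1, X at O..X/X.X./OO.. | (0,1)=-1→OX.X/X.X./OO..; (0,2)=-1→O.XX/X.X./OO..; (1,1)=+1→O..X/XXX./OO..*; (1,3)=-1→O..X/X.XX/OO..; (2,2)=+1→O..X/X.X./OOX.; (2,3)=-1→O..X/X.X./OO.X
ply 2: O..X/XXX./OO.. is terminal -1 (O); from O..X/X.X./OO.. depth 6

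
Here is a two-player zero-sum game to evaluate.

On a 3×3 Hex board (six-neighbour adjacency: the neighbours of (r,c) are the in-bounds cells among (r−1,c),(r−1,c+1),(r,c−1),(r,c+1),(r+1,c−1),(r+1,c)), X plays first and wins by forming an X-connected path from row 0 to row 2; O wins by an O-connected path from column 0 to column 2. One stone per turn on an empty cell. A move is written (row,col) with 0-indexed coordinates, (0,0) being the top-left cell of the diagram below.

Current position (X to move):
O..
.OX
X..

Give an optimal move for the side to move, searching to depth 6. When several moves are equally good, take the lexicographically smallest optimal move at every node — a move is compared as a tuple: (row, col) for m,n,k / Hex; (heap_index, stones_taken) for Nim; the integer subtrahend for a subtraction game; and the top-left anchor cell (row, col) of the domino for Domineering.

p1 X@[O../.OX/X..]: (0,1)[OX./.OX/X..]+1* (0,2)[O.X/.OX/X..]+1 (1,0)[O../XOX/X..]+1 (2,1)[O../.OX/XX.]-1 (2,2)[O../.OX/X.X]-1
p2 O@[OX./.OX/X..]: (0,2)[OXO/.OX/X..]-1* (1,0)[OX./OOX/X..]-1 (2,1)[OX./.OX/XO.]-1 (2,2)[OX./.OX/X.O]-1
p3 X@[OXO/.OX/X..]: (1,0)[OXO/XOX/X..]+1* (2,1)[OXO/.OX/XX.]-1 (2,2)[OXO/.OX/X.X]-1
p4 O@[OXO/XOX/X..] terminal -1; root [O../.OX/X..] d6

X's best at [O../.OX/X..]: (0,1)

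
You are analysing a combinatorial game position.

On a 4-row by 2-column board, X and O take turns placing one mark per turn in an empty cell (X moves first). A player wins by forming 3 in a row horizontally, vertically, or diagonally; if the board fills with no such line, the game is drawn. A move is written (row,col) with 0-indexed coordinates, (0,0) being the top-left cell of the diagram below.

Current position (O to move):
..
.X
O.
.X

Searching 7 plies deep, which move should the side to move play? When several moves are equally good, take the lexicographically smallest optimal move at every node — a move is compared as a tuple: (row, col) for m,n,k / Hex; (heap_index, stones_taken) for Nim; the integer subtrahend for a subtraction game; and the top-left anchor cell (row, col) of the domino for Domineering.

[../.X/O./.X] O move#1: (0,0):-1/O./.X/O./.X, (0,1):-1/.O/.X/O./.X, (1,0):-1/../OX/O./.X, (2,1):+0/../.X/OO/.X*, (3,0):-1/../.X/O./OX
[../.X/OO/.X] X move#2: (0,0):+0/X./.X/OO/.X*, (0,1):-1/.X/.X/OO/.X, (1,0):+0/../XX/OO/.X, (3,0):+0/../.X/OO/XX
[X./.X/OO/.X] O move#3: (0,1):+0/XO/.X/OO/.X*, (1,0):+0/X./OX/OO/.X, (3,0):+0/X./.X/OO/OX
[XO/.X/OO/.X] X move#4: (1,0):+0/XO/XX/OO/.X*, (3,0):+0/XO/.X/OO/XX
[XO/XX/OO/.X] O move#5: (3,0):+0/XO/XX/OO/OX*
[XO/XX/OO/OX] end (terminal +0, X#6); searched ../.X/O./.X to 7

O's best at [../.X/O./.X]: (2,1)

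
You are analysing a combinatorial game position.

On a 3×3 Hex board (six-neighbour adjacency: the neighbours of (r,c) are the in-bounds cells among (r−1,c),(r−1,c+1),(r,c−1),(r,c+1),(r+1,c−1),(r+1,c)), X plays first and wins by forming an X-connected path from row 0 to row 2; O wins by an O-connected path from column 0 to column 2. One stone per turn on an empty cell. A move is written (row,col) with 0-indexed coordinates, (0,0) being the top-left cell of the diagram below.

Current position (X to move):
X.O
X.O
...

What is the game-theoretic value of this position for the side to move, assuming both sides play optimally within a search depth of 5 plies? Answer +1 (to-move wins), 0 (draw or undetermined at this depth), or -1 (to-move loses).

value(X.O/X.O/..., X) = +1

ply 1, X at X.O/X.O/... | (0,1)=-1→XXO/X.O/...; (1,1)=+1→X.O/XXO/...*; (2,0)=+1→X.O/X.O/X..; (2,1)=+1→X.O/X.O/.X.; (2,2)=-1→X.O/X.O/..X
ply 2, O at X.O/XXO/... | (0,1)=-1→XOO/XXO/...*; (2,0)=-1→X.O/XXO/O..; (2,1)=-1→X.O/XXO/.O.; (2,2)=-1→X.O/XXO/..O
ply 3, X at XOO/XXO/... | (2,0)=+1→XOO/XXO/X..*; (2,1)=+1→XOO/XXO/.X.; (2,2)=+1→XOO/XXO/..X
ply 4: XOO/XXO/X.. is terminal -1 (O); from X.O/X.O/... depth 5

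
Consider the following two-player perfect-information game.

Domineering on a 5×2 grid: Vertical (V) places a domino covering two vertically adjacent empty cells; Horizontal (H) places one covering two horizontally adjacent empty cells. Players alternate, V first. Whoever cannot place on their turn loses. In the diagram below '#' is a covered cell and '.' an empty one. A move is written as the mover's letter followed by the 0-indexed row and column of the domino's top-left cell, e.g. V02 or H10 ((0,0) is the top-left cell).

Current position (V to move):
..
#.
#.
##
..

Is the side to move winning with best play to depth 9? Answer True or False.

[../#./#./##/..] V move#1: V01:-1/.#/##/#./##/..*, V11:-1/../##/##/##/..
[.#/##/#./##/..] H move#2: H40:+1/.#/##/#./##/##*
[.#/##/#./##/##] end (terminal -1, V#3); searched ../#./#./##/.. to 9

V winning at [../#./#./##/..]: False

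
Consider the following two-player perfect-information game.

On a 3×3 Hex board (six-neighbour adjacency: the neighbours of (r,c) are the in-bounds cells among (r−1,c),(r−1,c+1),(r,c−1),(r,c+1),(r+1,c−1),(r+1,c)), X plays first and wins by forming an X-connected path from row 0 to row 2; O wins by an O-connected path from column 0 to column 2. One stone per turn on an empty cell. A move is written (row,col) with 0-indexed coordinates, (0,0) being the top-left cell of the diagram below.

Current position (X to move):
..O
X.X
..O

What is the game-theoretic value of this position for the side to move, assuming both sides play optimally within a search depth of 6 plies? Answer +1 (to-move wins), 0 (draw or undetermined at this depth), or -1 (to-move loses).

[..O/X.X/..O] X move#1: (0,0):-1/X.O/X.X/..O, (0,1):-1/.XO/X.X/..O, (1,1):+1/..O/XXX/..O*, (2,0):+1/..O/X.X/X.O, (2,1):+1/..O/X.X/.XO
[..O/XXX/..O] O move#2: (0,0):-1/O.O/XXX/..O*, (0,1):-1/.OO/XXX/..O, (2,0):-1/..O/XXX/O.O, (2,1):-1/..O/XXX/.OO
[O.O/XXX/..O] X move#3: (0,1):+1/OXO/XXX/..O*, (2,0):-1/O.O/XXX/X.O, (2,1):-1/O.O/XXX/.XO
[OXO/XXX/..O] O move#4: (2,0):-1/OXO/XXX/O.O*, (2,1):-1/OXO/XXX/.OO
[OXO/XXX/O.O] X move#5: (2,1):+1/OXO/XXX/OXO*
[OXO/XXX/OXO] end (terminal -1, O#6); searched ..O/X.X/..O to 6

value(..O/X.X/..O, X) = +1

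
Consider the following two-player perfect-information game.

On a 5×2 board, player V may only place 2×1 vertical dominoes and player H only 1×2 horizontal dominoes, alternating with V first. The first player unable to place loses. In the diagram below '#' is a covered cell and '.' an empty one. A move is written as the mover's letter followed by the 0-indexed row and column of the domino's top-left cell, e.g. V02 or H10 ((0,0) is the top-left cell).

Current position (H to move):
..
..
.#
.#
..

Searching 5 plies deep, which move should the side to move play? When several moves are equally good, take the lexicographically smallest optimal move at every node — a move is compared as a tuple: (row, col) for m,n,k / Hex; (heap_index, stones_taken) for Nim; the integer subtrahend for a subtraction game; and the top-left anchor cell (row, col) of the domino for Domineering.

H's best at [../../.#/.#/..]: H00

ply 1, H at ../../.#/.#/.. | H00=+1→##/../.#/.#/..*; H10=+1→../##/.#/.#/..; H40=-1→../../.#/.#/##
ply 2, V at ##/../.#/.#/.. | V10=-1→##/#./##/.#/..*; V20=-1→##/../##/##/..; V30=-1→##/../.#/##/#.
ply 3, H at ##/#./##/.#/.. | H40=+1→##/#./##/.#/##*
ply 4: ##/#./##/.#/## is terminal -1 (V); from ../../.#/.#/.. depth 5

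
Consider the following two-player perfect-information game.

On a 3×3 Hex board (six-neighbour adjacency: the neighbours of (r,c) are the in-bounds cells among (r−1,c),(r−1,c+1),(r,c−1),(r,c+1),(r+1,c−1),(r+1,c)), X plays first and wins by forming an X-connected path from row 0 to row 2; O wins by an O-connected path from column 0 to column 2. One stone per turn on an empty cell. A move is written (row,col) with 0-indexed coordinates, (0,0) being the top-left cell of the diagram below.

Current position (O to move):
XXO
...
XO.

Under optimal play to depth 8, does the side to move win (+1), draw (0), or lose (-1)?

p1 O@[XXO/.../XO.]: (1,0)[XXO/O../XO.]-1* (1,1)[XXO/.O./XO.]-1 (1,2)[XXO/..O/XO.]-1 (2,2)[XXO/.../XOO]-1
p2 X@[XXO/O../XO.]: (1,1)[XXO/OX./XO.]+1* (1,2)[XXO/O.X/XO.]-1 (2,2)[XXO/O../XOX]-1
p3 O@[XXO/OX./XO.] terminal -1; root [XXO/.../XO.] d8

value(XXO/.../XO., O) = -1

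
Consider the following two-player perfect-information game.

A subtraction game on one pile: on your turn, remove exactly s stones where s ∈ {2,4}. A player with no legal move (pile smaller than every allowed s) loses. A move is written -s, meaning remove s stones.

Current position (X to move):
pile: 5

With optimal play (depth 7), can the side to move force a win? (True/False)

ply 1, X at 5 | -2=-1→3; -4=+1→1*
ply 2: 1 is terminal -1 (O); from 5 depth 7

X winning at [5]: True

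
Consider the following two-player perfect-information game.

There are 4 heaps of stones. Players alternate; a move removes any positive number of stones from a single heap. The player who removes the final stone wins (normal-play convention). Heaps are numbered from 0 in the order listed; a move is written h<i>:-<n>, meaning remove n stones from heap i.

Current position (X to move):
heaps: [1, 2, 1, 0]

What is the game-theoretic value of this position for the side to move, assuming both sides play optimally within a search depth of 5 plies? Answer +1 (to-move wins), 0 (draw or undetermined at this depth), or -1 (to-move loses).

[(1,2,1,0)] X move#1: h0:-1:-1/(0,2,1,0), h1:-1:-1/(1,1,1,0), h1:-2:+1/(1,0,1,0)*, h2:-1:-1/(1,2,0,0)
[(1,0,1,0)] O move#2: h0:-1:-1/(0,0,1,0)*, h2:-1:-1/(1,0,0,0)
[(0,0,1,0)] X move#3: h2:-1:+1/(0,0,0,0)*
[(0,0,0,0)] end (terminal -1, O#4); searched (1,2,1,0) to 5

value((1,2,1,0), X) = +1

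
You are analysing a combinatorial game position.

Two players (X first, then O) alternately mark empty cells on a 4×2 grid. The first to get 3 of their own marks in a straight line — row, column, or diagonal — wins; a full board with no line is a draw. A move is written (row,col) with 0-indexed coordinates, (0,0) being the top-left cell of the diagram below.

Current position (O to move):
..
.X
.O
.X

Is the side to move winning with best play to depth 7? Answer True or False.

O winning at [../.X/.O/.X]: False

p1 O@[../.X/.O/.X]: (0,0)[O./.X/.O/.X]+0* (0,1)[.O/.X/.O/.X]+0 (1,0)[../OX/.O/.X]+0 (2,0)[../.X/OO/.X]+0 (3,0)[../.X/.O/OX]+0
p2 X@[O./.X/.O/.X]: (0,1)[OX/.X/.O/.X]+0* (1,0)[O./XX/.O/.X]+0 (2,0)[O./.X/XO/.X]+0 (3,0)[O./.X/.O/XX]+0
p3 O@[OX/.X/.O/.X]: (1,0)[OX/OX/.O/.X]+0* (2,0)[OX/.X/OO/.X]+0 (3,0)[OX/.X/.O/OX]+0
p4 X@[OX/OX/.O/.X]: (2,0)[OX/OX/XO/.X]+0* (3,0)[OX/OX/.O/XX]-1
p5 O@[OX/OX/XO/.X]: (3,0)[OX/OX/XO/OX]+0*
p6 X@[OX/OX/XO/OX] terminal +0; root [../.X/.O/.X] d7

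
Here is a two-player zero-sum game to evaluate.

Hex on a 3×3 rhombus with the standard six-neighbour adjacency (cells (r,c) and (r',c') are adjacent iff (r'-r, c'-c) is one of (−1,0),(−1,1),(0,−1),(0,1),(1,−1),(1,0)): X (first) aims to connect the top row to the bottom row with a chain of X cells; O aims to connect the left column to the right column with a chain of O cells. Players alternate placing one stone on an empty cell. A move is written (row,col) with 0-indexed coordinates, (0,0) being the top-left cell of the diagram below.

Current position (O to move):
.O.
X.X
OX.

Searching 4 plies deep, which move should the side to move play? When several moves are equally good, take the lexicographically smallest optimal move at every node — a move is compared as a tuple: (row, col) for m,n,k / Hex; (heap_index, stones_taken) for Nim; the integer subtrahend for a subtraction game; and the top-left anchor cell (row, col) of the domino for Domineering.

ply 1, O at .O./X.X/OX. | (0,0)=-1→OO./X.X/OX.; (0,2)=+1→.OO/X.X/OX.*; (1,1)=-1→.O./XOX/OX.; (2,2)=-1→.O./X.X/OXO
ply 2, X at .OO/X.X/OX. | (0,0)=-1→XOO/X.X/OX.*; (1,1)=-1→.OO/XXX/OX.; (2,2)=-1→.OO/X.X/OXX
ply 3, O at XOO/X.X/OX. | (1,1)=+1→XOO/XOX/OX.*; (2,2)=-1→XOO/X.X/OXO
ply 4: XOO/XOX/OX. is terminal -1 (X); from .O./X.X/OX. depth 4

O's best at [.O./X.X/OX.]: (0,2)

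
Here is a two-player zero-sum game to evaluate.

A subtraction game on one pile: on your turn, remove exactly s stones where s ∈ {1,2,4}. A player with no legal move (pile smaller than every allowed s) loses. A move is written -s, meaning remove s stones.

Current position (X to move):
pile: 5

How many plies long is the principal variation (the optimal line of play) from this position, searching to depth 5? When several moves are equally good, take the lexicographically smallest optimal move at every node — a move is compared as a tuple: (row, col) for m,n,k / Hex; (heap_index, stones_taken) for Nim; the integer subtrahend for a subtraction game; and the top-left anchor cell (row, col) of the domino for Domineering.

[5] X move#1: -1:-1/4, -2:+1/3*, -4:-1/1
[3] O move#2: -1:-1/2*, -2:-1/1
[2] X move#3: -1:-1/1, -2:+1/0*
[0] end (terminal -1, O#4); searched 5 to 5

PV length from [5]: 3 plies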